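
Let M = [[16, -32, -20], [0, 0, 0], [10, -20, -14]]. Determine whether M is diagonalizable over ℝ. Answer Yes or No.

Characteristic polynomial: p(λ) = λ^3 - 2λ^2 - 24λ = λ(λ - 6)(λ + 4).
All 3 eigenvalues are distinct, so M is diagonalizable.

Yes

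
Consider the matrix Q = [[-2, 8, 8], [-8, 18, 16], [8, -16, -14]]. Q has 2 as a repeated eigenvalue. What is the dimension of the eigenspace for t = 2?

2

Q − 2I = [[-4, 8, 8], [-8, 16, 16], [8, -16, -16]].
This matrix has rank 1, so its null space has dimension 3 − 1 = 2.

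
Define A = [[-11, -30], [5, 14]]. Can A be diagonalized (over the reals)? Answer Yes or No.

Characteristic polynomial: p(λ) = λ^2 - 3λ - 4 = (λ - 4)(λ + 1).
All 2 eigenvalues are distinct, so A is diagonalizable.

Yes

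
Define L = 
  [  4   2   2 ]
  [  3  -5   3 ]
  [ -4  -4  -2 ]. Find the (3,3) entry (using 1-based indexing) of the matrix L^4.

-244

Characteristic polynomial: t^3 + 3t^2 - 4t - 12 = (t - 2)(t + 2)(t + 3), so the eigenvalues are -3, -2, 2.
t=-2: eigenvector (-1, 1, 2).
t=-3: eigenvector (-2, 3, 4).
t=2: eigenvector (-1, 0, 1).
P = [[-1, -2, -1], [1, 3, 0], [2, 4, 1]], D = diag(-2, -3, 2), P⁻¹ = [[3, -2, 3], [-1, 1, -1], [-2, 0, -1]].
L⁴ = P·diag(16, 81, 16)·P⁻¹ = [[146, -130, 130], [-195, 211, -195], [-260, 260, -244]].
The requested entry is -244.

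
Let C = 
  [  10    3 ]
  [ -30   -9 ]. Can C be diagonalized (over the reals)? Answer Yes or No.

Yes

Characteristic polynomial: p(t) = t^2 - t = t(t - 1).
All 2 eigenvalues are distinct, so C is diagonalizable.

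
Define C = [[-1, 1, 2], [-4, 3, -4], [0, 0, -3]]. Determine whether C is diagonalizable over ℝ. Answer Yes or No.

No

Characteristic polynomial: p(s) = s^3 + s^2 - 5s + 3 = (s - 1)^2(s + 3).
s = 1 has algebraic multiplicity 2; rank(C − 1I) = 2, so geometric multiplicity = 1.
Geometric multiplicity < algebraic multiplicity, so C is not diagonalizable.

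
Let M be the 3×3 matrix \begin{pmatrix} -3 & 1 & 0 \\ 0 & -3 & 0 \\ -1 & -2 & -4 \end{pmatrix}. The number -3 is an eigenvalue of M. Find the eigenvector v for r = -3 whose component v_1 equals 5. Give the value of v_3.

M + 3I = [[0, 1, 0], [0, 0, 0], [-1, -2, -1]].
Solving (M + 3I)v = 0 gives the eigenspace spanned by (5, 0, -5).
With v_1 = 5, v = (5, 0, -5), so v_3 = -5.

-5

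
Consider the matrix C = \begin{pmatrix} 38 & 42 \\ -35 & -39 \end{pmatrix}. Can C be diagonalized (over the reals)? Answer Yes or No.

Characteristic polynomial: p(λ) = λ^2 + λ - 12 = (λ - 3)(λ + 4).
All 2 eigenvalues are distinct, so C is diagonalizable.

Yes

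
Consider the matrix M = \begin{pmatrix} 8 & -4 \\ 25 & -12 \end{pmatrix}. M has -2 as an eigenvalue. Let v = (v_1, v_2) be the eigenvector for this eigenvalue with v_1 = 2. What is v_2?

M + 2I = [[10, -4], [25, -10]].
Solving (M + 2I)v = 0 gives the eigenspace spanned by (2, 5).
With v_1 = 2, v = (2, 5), so v_2 = 5.

5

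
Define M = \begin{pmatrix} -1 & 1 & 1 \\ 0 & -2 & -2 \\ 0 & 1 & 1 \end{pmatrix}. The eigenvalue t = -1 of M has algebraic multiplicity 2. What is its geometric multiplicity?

1

M + 1I = [[0, 1, 1], [0, -1, -2], [0, 1, 2]].
This matrix has rank 2, so its null space has dimension 3 − 2 = 1.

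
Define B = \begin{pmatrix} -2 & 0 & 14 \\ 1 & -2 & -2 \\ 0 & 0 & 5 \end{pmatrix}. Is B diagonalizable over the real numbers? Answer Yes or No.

No

Characteristic polynomial: p(λ) = λ^3 - λ^2 - 16λ - 20 = (λ - 5)(λ + 2)^2.
λ = -2 has algebraic multiplicity 2; rank(B + 2I) = 2, so geometric multiplicity = 1.
Geometric multiplicity < algebraic multiplicity, so B is not diagonalizable.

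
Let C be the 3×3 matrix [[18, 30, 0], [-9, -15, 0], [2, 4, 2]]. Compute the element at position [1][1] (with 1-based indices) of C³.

162

Characteristic polynomial: r^3 - 5r^2 + 6r = r(r - 3)(r - 2), so the eigenvalues are 0, 2, 3.
r=0: eigenvector (-5, 3, -1).
r=3: eigenvector (-2, 1, 0).
r=2: eigenvector (0, 0, 1).
P = [[-5, -2, 0], [3, 1, 0], [-1, 0, 1]], D = diag(0, 3, 2), P⁻¹ = [[1, 2, 0], [-3, -5, 0], [1, 2, 1]].
C³ = P·diag(0, 27, 8)·P⁻¹ = [[162, 270, 0], [-81, -135, 0], [8, 16, 8]].
The requested entry is 162.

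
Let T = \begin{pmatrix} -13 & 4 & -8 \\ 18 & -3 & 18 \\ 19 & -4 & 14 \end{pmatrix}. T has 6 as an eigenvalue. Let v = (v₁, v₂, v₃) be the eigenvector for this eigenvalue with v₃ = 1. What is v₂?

2

T − 6I = [[-19, 4, -8], [18, -9, 18], [19, -4, 8]].
Solving (T − 6I)v = 0 gives the eigenspace spanned by (0, 2, 1).
With v₃ = 1, v = (0, 2, 1), so v₂ = 2.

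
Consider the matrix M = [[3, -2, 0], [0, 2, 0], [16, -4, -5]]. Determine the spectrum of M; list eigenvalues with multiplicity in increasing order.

Characteristic polynomial: p(t) = t^3 - 19t + 30 = (t - 3)(t - 2)(t + 5).
Roots (with multiplicity): -5, 2, 3.

-5, 2, 3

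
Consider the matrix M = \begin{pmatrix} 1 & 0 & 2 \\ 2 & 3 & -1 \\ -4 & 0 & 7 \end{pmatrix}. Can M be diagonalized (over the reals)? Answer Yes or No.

No

Characteristic polynomial: p(t) = t^3 - 11t^2 + 39t - 45 = (t - 5)(t - 3)^2.
t = 3 has algebraic multiplicity 2; rank(M − 3I) = 2, so geometric multiplicity = 1.
Geometric multiplicity < algebraic multiplicity, so M is not diagonalizable.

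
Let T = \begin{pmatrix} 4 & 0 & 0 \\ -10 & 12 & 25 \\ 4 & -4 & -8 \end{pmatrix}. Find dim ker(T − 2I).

1

T − 2I = [[2, 0, 0], [-10, 10, 25], [4, -4, -10]].
This matrix has rank 2, so its null space has dimension 3 − 2 = 1.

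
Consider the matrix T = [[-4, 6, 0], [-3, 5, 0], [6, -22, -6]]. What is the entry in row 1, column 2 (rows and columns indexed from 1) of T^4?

30

Characteristic polynomial: r^3 + 5r^2 - 8r - 12 = (r - 2)(r + 1)(r + 6), so the eigenvalues are -6, -1, 2.
r=-6: eigenvector (0, 0, 1).
r=-1: eigenvector (2, 1, -2).
r=2: eigenvector (-1, -1, 2).
P = [[0, 2, -1], [0, 1, -1], [1, -2, 2]], D = diag(-6, -1, 2), P⁻¹ = [[0, 2, 1], [1, -1, 0], [1, -2, 0]].
T⁴ = P·diag(1296, 1, 16)·P⁻¹ = [[-14, 30, 0], [-15, 31, 0], [30, 2530, 1296]].
The requested entry is 30.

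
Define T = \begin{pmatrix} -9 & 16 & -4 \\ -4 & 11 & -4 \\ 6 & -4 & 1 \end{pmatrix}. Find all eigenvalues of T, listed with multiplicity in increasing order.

-5, 3, 5

Characteristic polynomial: p(r) = r^3 - 3r^2 - 25r + 75 = (r - 5)(r - 3)(r + 5).
Roots (with multiplicity): -5, 3, 5.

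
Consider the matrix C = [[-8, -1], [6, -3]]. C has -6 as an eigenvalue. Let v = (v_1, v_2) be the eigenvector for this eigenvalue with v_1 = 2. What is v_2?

C + 6I = [[-2, -1], [6, 3]].
Solving (C + 6I)v = 0 gives the eigenspace spanned by (2, -4).
With v_1 = 2, v = (2, -4), so v_2 = -4.

-4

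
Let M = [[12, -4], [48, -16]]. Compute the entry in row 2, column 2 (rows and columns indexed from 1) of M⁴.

1024

Characteristic polynomial: μ^2 + 4μ = μ(μ + 4), so the eigenvalues are -4, 0.
μ=-4: eigenvector (1, 4).
μ=0: eigenvector (1, 3).
P = [[1, 1], [4, 3]], D = diag(-4, 0), P⁻¹ = [[-3, 1], [4, -1]].
M⁴ = P·diag(256, 0)·P⁻¹ = [[-768, 256], [-3072, 1024]].
The requested entry is 1024.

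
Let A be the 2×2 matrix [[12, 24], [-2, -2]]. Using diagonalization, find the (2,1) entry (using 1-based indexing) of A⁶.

Characteristic polynomial: λ^2 - 10λ + 24 = (λ - 6)(λ - 4), so the eigenvalues are 4, 6.
λ=4: eigenvector (-3, 1).
λ=6: eigenvector (-4, 1).
P = [[-3, -4], [1, 1]], D = diag(4, 6), P⁻¹ = [[1, 4], [-1, -3]].
A⁶ = P·diag(4096, 46656)·P⁻¹ = [[174336, 510720], [-42560, -123584]].
The requested entry is -42560.

-42560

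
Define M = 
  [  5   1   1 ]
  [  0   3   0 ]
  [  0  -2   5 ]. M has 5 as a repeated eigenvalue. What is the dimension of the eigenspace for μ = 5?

M − 5I = [[0, 1, 1], [0, -2, 0], [0, -2, 0]].
This matrix has rank 2, so its null space has dimension 3 − 2 = 1.

1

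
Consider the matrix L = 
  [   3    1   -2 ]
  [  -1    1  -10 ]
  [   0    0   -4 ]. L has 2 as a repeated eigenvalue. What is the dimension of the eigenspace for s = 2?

1

L − 2I = [[1, 1, -2], [-1, -1, -10], [0, 0, -6]].
This matrix has rank 2, so its null space has dimension 3 − 2 = 1.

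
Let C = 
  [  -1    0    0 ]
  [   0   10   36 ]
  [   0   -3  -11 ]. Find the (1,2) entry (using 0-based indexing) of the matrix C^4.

-180

Characteristic polynomial: t^3 + 2t^2 - t - 2 = (t - 1)(t + 1)(t + 2), so the eigenvalues are -2, -1, 1.
t=-1: eigenvector (1, 0, 0).
t=1: eigenvector (0, -4, 1).
t=-2: eigenvector (0, 3, -1).
P = [[1, 0, 0], [0, -4, 3], [0, 1, -1]], D = diag(-1, 1, -2), P⁻¹ = [[1, 0, 0], [0, -1, -3], [0, -1, -4]].
C⁴ = P·diag(1, 1, 16)·P⁻¹ = [[1, 0, 0], [0, -44, -180], [0, 15, 61]].
The requested entry is -180.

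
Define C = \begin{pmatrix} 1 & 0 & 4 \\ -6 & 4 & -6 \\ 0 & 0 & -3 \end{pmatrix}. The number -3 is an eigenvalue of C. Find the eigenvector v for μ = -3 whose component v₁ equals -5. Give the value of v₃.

5

C + 3I = [[4, 0, 4], [-6, 7, -6], [0, 0, 0]].
Solving (C + 3I)v = 0 gives the eigenspace spanned by (-5, 0, 5).
With v₁ = -5, v = (-5, 0, 5), so v₃ = 5.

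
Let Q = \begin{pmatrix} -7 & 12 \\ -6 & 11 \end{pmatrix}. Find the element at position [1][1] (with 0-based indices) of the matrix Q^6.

Characteristic polynomial: s^2 - 4s - 5 = (s - 5)(s + 1), so the eigenvalues are -1, 5.
s=5: eigenvector (-1, -1).
s=-1: eigenvector (-2, -1).
P = [[-1, -2], [-1, -1]], D = diag(5, -1), P⁻¹ = [[1, -2], [-1, 1]].
Q⁶ = P·diag(15625, 1)·P⁻¹ = [[-15623, 31248], [-15624, 31249]].
The requested entry is 31249.

31249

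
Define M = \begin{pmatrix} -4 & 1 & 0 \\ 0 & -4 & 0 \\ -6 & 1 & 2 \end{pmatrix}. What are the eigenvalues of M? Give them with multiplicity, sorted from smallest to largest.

Characteristic polynomial: p(μ) = μ^3 + 6μ^2 - 32 = (μ - 2)(μ + 4)^2.
Roots (with multiplicity): -4, -4, 2.

-4, -4, 2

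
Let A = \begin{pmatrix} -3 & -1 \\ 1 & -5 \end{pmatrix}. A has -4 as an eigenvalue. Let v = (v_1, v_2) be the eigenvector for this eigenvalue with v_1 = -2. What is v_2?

-2

A + 4I = [[1, -1], [1, -1]].
Solving (A + 4I)v = 0 gives the eigenspace spanned by (-2, -2).
With v_1 = -2, v = (-2, -2), so v_2 = -2.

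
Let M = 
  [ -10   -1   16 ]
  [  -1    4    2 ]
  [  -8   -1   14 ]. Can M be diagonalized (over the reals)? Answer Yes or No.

Characteristic polynomial: p(t) = t^3 - 8t^2 + 5t + 50 = (t - 5)^2(t + 2).
t = 5 has algebraic multiplicity 2; rank(M − 5I) = 2, so geometric multiplicity = 1.
Geometric multiplicity < algebraic multiplicity, so M is not diagonalizable.

No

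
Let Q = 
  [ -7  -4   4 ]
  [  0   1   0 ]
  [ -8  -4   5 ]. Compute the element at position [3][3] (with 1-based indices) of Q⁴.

-79

Characteristic polynomial: μ^3 + μ^2 - 5μ + 3 = (μ - 1)^2(μ + 3), so the eigenvalues are -3, 1, 1.
μ=1: eigenvector (1, 0, 2).
μ=-3: eigenvector (-1, 0, -1).
μ=1: eigenvector (0, 1, 1).
P = [[1, -1, 0], [0, 0, 1], [2, -1, 1]], D = diag(1, -3, 1), P⁻¹ = [[-1, -1, 1], [-2, -1, 1], [0, 1, 0]].
Q⁴ = P·diag(1, 81, 1)·P⁻¹ = [[161, 80, -80], [0, 1, 0], [160, 80, -79]].
The requested entry is -79.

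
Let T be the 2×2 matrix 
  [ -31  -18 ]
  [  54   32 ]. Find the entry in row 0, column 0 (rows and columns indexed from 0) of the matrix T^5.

Characteristic polynomial: r^2 - r - 20 = (r - 5)(r + 4), so the eigenvalues are -4, 5.
r=5: eigenvector (1, -2).
r=-4: eigenvector (2, -3).
P = [[1, 2], [-2, -3]], D = diag(5, -4), P⁻¹ = [[-3, -2], [2, 1]].
T⁵ = P·diag(3125, -1024)·P⁻¹ = [[-13471, -8298], [24894, 15572]].
The requested entry is -13471.

-13471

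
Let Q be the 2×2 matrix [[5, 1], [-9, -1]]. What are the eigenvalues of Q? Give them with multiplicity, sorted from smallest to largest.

2, 2

Characteristic polynomial: p(t) = t^2 - 4t + 4 = (t - 2)^2.
Roots (with multiplicity): 2, 2.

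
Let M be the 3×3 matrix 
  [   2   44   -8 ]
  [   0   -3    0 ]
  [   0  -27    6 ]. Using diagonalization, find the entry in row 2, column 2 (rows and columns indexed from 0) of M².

36

Characteristic polynomial: μ^3 - 5μ^2 - 12μ + 36 = (μ - 6)(μ - 2)(μ + 3), so the eigenvalues are -3, 2, 6.
μ=2: eigenvector (1, 0, 0).
μ=6: eigenvector (-2, 0, 1).
μ=-3: eigenvector (-4, 1, 3).
P = [[1, -2, -4], [0, 0, 1], [0, 1, 3]], D = diag(2, 6, -3), P⁻¹ = [[1, -2, 2], [0, -3, 1], [0, 1, 0]].
M² = P·diag(4, 36, 9)·P⁻¹ = [[4, 172, -64], [0, 9, 0], [0, -81, 36]].
The requested entry is 36.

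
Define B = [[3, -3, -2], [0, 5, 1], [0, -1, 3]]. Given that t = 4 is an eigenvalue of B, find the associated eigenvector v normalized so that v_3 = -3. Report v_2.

3

B − 4I = [[-1, -3, -2], [0, 1, 1], [0, -1, -1]].
Solving (B − 4I)v = 0 gives the eigenspace spanned by (-3, 3, -3).
With v_3 = -3, v = (-3, 3, -3), so v_2 = 3.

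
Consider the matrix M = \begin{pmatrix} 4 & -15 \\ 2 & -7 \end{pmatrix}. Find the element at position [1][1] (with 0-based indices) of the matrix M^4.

91

Characteristic polynomial: t^2 + 3t + 2 = (t + 1)(t + 2), so the eigenvalues are -2, -1.
t=-2: eigenvector (-5, -2).
t=-1: eigenvector (3, 1).
P = [[-5, 3], [-2, 1]], D = diag(-2, -1), P⁻¹ = [[1, -3], [2, -5]].
M⁴ = P·diag(16, 1)·P⁻¹ = [[-74, 225], [-30, 91]].
The requested entry is 91.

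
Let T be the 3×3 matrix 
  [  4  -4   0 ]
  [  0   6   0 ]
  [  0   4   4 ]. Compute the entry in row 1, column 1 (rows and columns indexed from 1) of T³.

64

Characteristic polynomial: s^3 - 14s^2 + 64s - 96 = (s - 6)(s - 4)^2, so the eigenvalues are 4, 4, 6.
s=4: eigenvector (1, 0, 0).
s=6: eigenvector (-2, 1, 2).
s=4: eigenvector (-2, 0, 1).
P = [[1, -2, -2], [0, 1, 0], [0, 2, 1]], D = diag(4, 6, 4), P⁻¹ = [[1, -2, 2], [0, 1, 0], [0, -2, 1]].
T³ = P·diag(64, 216, 64)·P⁻¹ = [[64, -304, 0], [0, 216, 0], [0, 304, 64]].
The requested entry is 64.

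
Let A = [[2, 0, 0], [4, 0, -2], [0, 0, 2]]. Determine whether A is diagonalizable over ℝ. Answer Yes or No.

Yes

Characteristic polynomial: p(s) = s^3 - 4s^2 + 4s = s(s - 2)^2.
s = 2 has algebraic multiplicity 2; rank(A − 2I) = 1, so geometric multiplicity = 2.
Every eigenvalue has geometric = algebraic multiplicity, so A is diagonalizable.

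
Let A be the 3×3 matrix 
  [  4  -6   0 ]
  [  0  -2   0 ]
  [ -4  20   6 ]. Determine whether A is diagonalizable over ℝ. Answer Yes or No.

Characteristic polynomial: p(t) = t^3 - 8t^2 + 4t + 48 = (t - 6)(t - 4)(t + 2).
All 3 eigenvalues are distinct, so A is diagonalizable.

Yes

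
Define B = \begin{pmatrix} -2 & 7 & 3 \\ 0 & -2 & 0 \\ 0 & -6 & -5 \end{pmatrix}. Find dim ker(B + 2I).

B + 2I = [[0, 7, 3], [0, 0, 0], [0, -6, -3]].
This matrix has rank 2, so its null space has dimension 3 − 2 = 1.

1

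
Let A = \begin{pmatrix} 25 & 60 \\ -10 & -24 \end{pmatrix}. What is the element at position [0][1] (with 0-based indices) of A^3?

60

Characteristic polynomial: s^2 - s = s(s - 1), so the eigenvalues are 0, 1.
s=1: eigenvector (-5, 2).
s=0: eigenvector (12, -5).
P = [[-5, 12], [2, -5]], D = diag(1, 0), P⁻¹ = [[-5, -12], [-2, -5]].
A³ = P·diag(1, 0)·P⁻¹ = [[25, 60], [-10, -24]].
The requested entry is 60.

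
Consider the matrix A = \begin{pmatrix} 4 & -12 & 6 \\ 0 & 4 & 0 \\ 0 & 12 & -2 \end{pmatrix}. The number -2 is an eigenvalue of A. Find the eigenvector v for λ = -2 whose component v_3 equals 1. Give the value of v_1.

-1

A + 2I = [[6, -12, 6], [0, 6, 0], [0, 12, 0]].
Solving (A + 2I)v = 0 gives the eigenspace spanned by (-1, 0, 1).
With v_3 = 1, v = (-1, 0, 1), so v_1 = -1.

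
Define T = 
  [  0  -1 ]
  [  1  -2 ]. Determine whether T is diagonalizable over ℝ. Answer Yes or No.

Characteristic polynomial: p(s) = s^2 + 2s + 1 = (s + 1)^2.
s = -1 has algebraic multiplicity 2; rank(T + 1I) = 1, so geometric multiplicity = 1.
Geometric multiplicity < algebraic multiplicity, so T is not diagonalizable.

No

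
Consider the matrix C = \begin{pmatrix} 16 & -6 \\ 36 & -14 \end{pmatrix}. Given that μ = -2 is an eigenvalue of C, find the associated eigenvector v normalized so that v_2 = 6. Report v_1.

C + 2I = [[18, -6], [36, -12]].
Solving (C + 2I)v = 0 gives the eigenspace spanned by (2, 6).
With v_2 = 6, v = (2, 6), so v_1 = 2.

2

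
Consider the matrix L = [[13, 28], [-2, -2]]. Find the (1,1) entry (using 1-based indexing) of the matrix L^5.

40333

Characteristic polynomial: s^2 - 11s + 30 = (s - 6)(s - 5), so the eigenvalues are 5, 6.
s=5: eigenvector (-7, 2).
s=6: eigenvector (-4, 1).
P = [[-7, -4], [2, 1]], D = diag(5, 6), P⁻¹ = [[1, 4], [-2, -7]].
L⁵ = P·diag(3125, 7776)·P⁻¹ = [[40333, 130228], [-9302, -29432]].
The requested entry is 40333.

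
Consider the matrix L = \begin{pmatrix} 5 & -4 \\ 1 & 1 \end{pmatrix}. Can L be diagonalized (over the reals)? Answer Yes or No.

Characteristic polynomial: p(t) = t^2 - 6t + 9 = (t - 3)^2.
t = 3 has algebraic multiplicity 2; rank(L − 3I) = 1, so geometric multiplicity = 1.
Geometric multiplicity < algebraic multiplicity, so L is not diagonalizable.

No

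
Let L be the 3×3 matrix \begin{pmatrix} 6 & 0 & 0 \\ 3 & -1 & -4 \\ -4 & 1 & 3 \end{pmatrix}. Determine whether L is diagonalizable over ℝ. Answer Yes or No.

Characteristic polynomial: p(s) = s^3 - 8s^2 + 13s - 6 = (s - 6)(s - 1)^2.
s = 1 has algebraic multiplicity 2; rank(L − 1I) = 2, so geometric multiplicity = 1.
Geometric multiplicity < algebraic multiplicity, so L is not diagonalizable.

No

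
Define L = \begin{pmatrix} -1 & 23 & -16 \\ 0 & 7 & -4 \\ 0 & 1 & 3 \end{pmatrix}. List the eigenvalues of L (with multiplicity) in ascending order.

Characteristic polynomial: p(r) = r^3 - 9r^2 + 15r + 25 = (r - 5)^2(r + 1).
Roots (with multiplicity): -1, 5, 5.

-1, 5, 5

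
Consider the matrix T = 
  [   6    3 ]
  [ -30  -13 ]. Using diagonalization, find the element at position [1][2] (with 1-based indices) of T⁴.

-525

Characteristic polynomial: r^2 + 7r + 12 = (r + 3)(r + 4), so the eigenvalues are -4, -3.
r=-3: eigenvector (1, -3).
r=-4: eigenvector (-3, 10).
P = [[1, -3], [-3, 10]], D = diag(-3, -4), P⁻¹ = [[10, 3], [3, 1]].
T⁴ = P·diag(81, 256)·P⁻¹ = [[-1494, -525], [5250, 1831]].
The requested entry is -525.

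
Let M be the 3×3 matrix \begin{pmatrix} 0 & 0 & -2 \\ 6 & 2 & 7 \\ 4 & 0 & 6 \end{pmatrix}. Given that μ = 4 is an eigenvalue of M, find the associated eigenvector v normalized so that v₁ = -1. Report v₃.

2

M − 4I = [[-4, 0, -2], [6, -2, 7], [4, 0, 2]].
Solving (M − 4I)v = 0 gives the eigenspace spanned by (-1, 4, 2).
With v₁ = -1, v = (-1, 4, 2), so v₃ = 2.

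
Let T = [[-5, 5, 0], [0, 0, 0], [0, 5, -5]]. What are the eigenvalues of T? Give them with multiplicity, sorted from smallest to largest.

Characteristic polynomial: p(μ) = μ^3 + 10μ^2 + 25μ = μ(μ + 5)^2.
Roots (with multiplicity): -5, -5, 0.

-5, -5, 0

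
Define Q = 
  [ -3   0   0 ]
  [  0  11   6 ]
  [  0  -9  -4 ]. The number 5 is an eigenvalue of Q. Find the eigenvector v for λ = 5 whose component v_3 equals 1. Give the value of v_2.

Q − 5I = [[-8, 0, 0], [0, 6, 6], [0, -9, -9]].
Solving (Q − 5I)v = 0 gives the eigenspace spanned by (0, -1, 1).
With v_3 = 1, v = (0, -1, 1), so v_2 = -1.

-1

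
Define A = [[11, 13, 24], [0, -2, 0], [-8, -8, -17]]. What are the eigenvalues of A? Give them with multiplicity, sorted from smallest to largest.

-5, -2, -1

Characteristic polynomial: p(r) = r^3 + 8r^2 + 17r + 10 = (r + 1)(r + 2)(r + 5).
Roots (with multiplicity): -5, -2, -1.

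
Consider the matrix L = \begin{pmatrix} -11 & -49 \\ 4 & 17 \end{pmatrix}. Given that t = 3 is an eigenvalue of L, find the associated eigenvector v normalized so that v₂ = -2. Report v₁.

L − 3I = [[-14, -49], [4, 14]].
Solving (L − 3I)v = 0 gives the eigenspace spanned by (7, -2).
With v₂ = -2, v = (7, -2), so v₁ = 7.

7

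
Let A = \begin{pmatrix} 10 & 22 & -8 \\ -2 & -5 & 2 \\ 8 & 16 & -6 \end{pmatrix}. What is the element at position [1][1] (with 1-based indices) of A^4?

-44

Characteristic polynomial: λ^3 + λ^2 - 4λ - 4 = (λ - 2)(λ + 1)(λ + 2), so the eigenvalues are -2, -1, 2.
λ=-2: eigenvector (-5, 2, -2).
λ=-1: eigenvector (-2, 1, 0).
λ=2: eigenvector (1, 0, 1).
P = [[-5, -2, 1], [2, 1, 0], [-2, 0, 1]], D = diag(-2, -1, 2), P⁻¹ = [[1, 2, -1], [-2, -3, 2], [2, 4, -1]].
A⁴ = P·diag(16, 1, 16)·P⁻¹ = [[-44, -90, 60], [30, 61, -30], [0, 0, 16]].
The requested entry is -44.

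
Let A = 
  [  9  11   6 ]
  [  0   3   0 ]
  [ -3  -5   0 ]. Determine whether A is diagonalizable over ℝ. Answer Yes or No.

Characteristic polynomial: p(t) = t^3 - 12t^2 + 45t - 54 = (t - 6)(t - 3)^2.
t = 3 has algebraic multiplicity 2; rank(A − 3I) = 2, so geometric multiplicity = 1.
Geometric multiplicity < algebraic multiplicity, so A is not diagonalizable.

No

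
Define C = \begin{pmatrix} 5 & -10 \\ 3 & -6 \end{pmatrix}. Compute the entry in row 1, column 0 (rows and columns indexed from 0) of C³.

Characteristic polynomial: r^2 + r = r(r + 1), so the eigenvalues are -1, 0.
r=-1: eigenvector (-5, -3).
r=0: eigenvector (2, 1).
P = [[-5, 2], [-3, 1]], D = diag(-1, 0), P⁻¹ = [[1, -2], [3, -5]].
C³ = P·diag(-1, 0)·P⁻¹ = [[5, -10], [3, -6]].
The requested entry is 3.

3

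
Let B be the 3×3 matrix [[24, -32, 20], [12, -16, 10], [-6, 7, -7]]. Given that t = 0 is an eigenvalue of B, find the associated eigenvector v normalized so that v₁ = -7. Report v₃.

B = [[24, -32, 20], [12, -16, 10], [-6, 7, -7]].
Solving (B)v = 0 gives the eigenspace spanned by (-7, -4, 2).
With v₁ = -7, v = (-7, -4, 2), so v₃ = 2.

2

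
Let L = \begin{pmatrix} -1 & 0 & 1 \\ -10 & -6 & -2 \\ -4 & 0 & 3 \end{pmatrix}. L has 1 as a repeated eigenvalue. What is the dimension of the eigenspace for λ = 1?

L − 1I = [[-2, 0, 1], [-10, -7, -2], [-4, 0, 2]].
This matrix has rank 2, so its null space has dimension 3 − 2 = 1.

1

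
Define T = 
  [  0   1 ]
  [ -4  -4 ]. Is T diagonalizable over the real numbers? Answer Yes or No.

No

Characteristic polynomial: p(μ) = μ^2 + 4μ + 4 = (μ + 2)^2.
μ = -2 has algebraic multiplicity 2; rank(T + 2I) = 1, so geometric multiplicity = 1.
Geometric multiplicity < algebraic multiplicity, so T is not diagonalizable.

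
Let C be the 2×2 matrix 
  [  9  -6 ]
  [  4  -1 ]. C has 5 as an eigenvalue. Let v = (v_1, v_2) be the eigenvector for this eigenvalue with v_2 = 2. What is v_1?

C − 5I = [[4, -6], [4, -6]].
Solving (C − 5I)v = 0 gives the eigenspace spanned by (3, 2).
With v_2 = 2, v = (3, 2), so v_1 = 3.

3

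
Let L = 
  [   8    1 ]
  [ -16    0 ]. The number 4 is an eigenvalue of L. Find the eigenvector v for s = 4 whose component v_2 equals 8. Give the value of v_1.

-2

L − 4I = [[4, 1], [-16, -4]].
Solving (L − 4I)v = 0 gives the eigenspace spanned by (-2, 8).
With v_2 = 8, v = (-2, 8), so v_1 = -2.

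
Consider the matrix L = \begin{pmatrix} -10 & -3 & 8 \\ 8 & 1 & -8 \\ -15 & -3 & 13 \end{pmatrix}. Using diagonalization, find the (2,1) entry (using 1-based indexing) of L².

Characteristic polynomial: μ^3 - 4μ^2 - 7μ + 10 = (μ - 5)(μ - 1)(μ + 2), so the eigenvalues are -2, 1, 5.
μ=-2: eigenvector (1, 0, 1).
μ=1: eigenvector (-1, 1, -1).
μ=5: eigenvector (2, -2, 3).
P = [[1, -1, 2], [0, 1, -2], [1, -1, 3]], D = diag(-2, 1, 5), P⁻¹ = [[1, 1, 0], [-2, 1, 2], [-1, 0, 1]].
L² = P·diag(4, 1, 25)·P⁻¹ = [[-44, 3, 48], [48, 1, -48], [-69, 3, 73]].
The requested entry is 48.

48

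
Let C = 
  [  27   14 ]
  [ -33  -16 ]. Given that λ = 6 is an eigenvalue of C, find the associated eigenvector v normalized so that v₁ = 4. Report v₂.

-6

C − 6I = [[21, 14], [-33, -22]].
Solving (C − 6I)v = 0 gives the eigenspace spanned by (4, -6).
With v₁ = 4, v = (4, -6), so v₂ = -6.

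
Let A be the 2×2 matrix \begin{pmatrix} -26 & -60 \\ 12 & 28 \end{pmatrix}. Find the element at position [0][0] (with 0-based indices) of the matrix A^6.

-16064

Characteristic polynomial: λ^2 - 2λ - 8 = (λ - 4)(λ + 2), so the eigenvalues are -2, 4.
λ=-2: eigenvector (5, -2).
λ=4: eigenvector (-2, 1).
P = [[5, -2], [-2, 1]], D = diag(-2, 4), P⁻¹ = [[1, 2], [2, 5]].
A⁶ = P·diag(64, 4096)·P⁻¹ = [[-16064, -40320], [8064, 20224]].
The requested entry is -16064.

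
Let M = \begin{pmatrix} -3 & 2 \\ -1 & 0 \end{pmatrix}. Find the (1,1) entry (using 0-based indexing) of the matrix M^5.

30

Characteristic polynomial: λ^2 + 3λ + 2 = (λ + 1)(λ + 2), so the eigenvalues are -2, -1.
λ=-2: eigenvector (-2, -1).
λ=-1: eigenvector (1, 1).
P = [[-2, 1], [-1, 1]], D = diag(-2, -1), P⁻¹ = [[-1, 1], [-1, 2]].
M⁵ = P·diag(-32, -1)·P⁻¹ = [[-63, 62], [-31, 30]].
The requested entry is 30.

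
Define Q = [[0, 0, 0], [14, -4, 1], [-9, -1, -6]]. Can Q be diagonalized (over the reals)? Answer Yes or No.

Characteristic polynomial: p(t) = t^3 + 10t^2 + 25t = t(t + 5)^2.
t = -5 has algebraic multiplicity 2; rank(Q + 5I) = 2, so geometric multiplicity = 1.
Geometric multiplicity < algebraic multiplicity, so Q is not diagonalizable.

No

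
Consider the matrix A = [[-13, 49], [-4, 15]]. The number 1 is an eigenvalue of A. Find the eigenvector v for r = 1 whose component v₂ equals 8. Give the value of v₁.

A − 1I = [[-14, 49], [-4, 14]].
Solving (A − 1I)v = 0 gives the eigenspace spanned by (28, 8).
With v₂ = 8, v = (28, 8), so v₁ = 28.

28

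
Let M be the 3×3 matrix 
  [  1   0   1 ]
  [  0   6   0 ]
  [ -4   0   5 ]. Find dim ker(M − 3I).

1

M − 3I = [[-2, 0, 1], [0, 3, 0], [-4, 0, 2]].
This matrix has rank 2, so its null space has dimension 3 − 2 = 1.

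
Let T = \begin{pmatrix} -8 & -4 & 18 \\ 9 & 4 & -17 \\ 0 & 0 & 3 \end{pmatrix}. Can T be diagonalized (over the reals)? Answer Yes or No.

No

Characteristic polynomial: p(λ) = λ^3 + λ^2 - 8λ - 12 = (λ - 3)(λ + 2)^2.
λ = -2 has algebraic multiplicity 2; rank(T + 2I) = 2, so geometric multiplicity = 1.
Geometric multiplicity < algebraic multiplicity, so T is not diagonalizable.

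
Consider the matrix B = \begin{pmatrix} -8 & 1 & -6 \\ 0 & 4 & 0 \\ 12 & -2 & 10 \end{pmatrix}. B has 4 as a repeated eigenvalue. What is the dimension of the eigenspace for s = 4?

1

B − 4I = [[-12, 1, -6], [0, 0, 0], [12, -2, 6]].
This matrix has rank 2, so its null space has dimension 3 − 2 = 1.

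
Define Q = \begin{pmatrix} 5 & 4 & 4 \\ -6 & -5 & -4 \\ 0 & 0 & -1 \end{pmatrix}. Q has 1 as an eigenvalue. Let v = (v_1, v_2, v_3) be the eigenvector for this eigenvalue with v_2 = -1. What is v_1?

Q − 1I = [[4, 4, 4], [-6, -6, -4], [0, 0, -2]].
Solving (Q − 1I)v = 0 gives the eigenspace spanned by (1, -1, 0).
With v_2 = -1, v = (1, -1, 0), so v_1 = 1.

1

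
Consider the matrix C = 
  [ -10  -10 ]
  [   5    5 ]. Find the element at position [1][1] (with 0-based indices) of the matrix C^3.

Characteristic polynomial: r^2 + 5r = r(r + 5), so the eigenvalues are -5, 0.
r=-5: eigenvector (2, -1).
r=0: eigenvector (1, -1).
P = [[2, 1], [-1, -1]], D = diag(-5, 0), P⁻¹ = [[1, 1], [-1, -2]].
C³ = P·diag(-125, 0)·P⁻¹ = [[-250, -250], [125, 125]].
The requested entry is 125.

125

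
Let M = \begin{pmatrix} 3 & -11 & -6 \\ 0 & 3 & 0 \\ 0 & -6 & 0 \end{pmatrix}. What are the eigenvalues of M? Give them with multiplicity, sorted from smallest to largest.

0, 3, 3

Characteristic polynomial: p(t) = t^3 - 6t^2 + 9t = t(t - 3)^2.
Roots (with multiplicity): 0, 3, 3.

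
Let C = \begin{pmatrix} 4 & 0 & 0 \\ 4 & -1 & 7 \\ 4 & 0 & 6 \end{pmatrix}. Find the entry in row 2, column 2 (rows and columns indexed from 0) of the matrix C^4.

1296

Characteristic polynomial: s^3 - 9s^2 + 14s + 24 = (s - 6)(s - 4)(s + 1), so the eigenvalues are -1, 4, 6.
s=6: eigenvector (0, 1, 1).
s=-1: eigenvector (0, 1, 0).
s=4: eigenvector (1, -2, -2).
P = [[0, 0, 1], [1, 1, -2], [1, 0, -2]], D = diag(6, -1, 4), P⁻¹ = [[2, 0, 1], [0, 1, -1], [1, 0, 0]].
C⁴ = P·diag(1296, 1, 256)·P⁻¹ = [[256, 0, 0], [2080, 1, 1295], [2080, 0, 1296]].
The requested entry is 1296.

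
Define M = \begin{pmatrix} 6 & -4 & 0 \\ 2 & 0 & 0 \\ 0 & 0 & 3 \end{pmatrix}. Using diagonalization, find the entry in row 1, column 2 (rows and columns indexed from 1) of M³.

-112

Characteristic polynomial: t^3 - 9t^2 + 26t - 24 = (t - 4)(t - 3)(t - 2), so the eigenvalues are 2, 3, 4.
t=3: eigenvector (0, 0, 1).
t=2: eigenvector (1, 1, 0).
t=4: eigenvector (2, 1, 0).
P = [[0, 1, 2], [0, 1, 1], [1, 0, 0]], D = diag(3, 2, 4), P⁻¹ = [[0, 0, 1], [-1, 2, 0], [1, -1, 0]].
M³ = P·diag(27, 8, 64)·P⁻¹ = [[120, -112, 0], [56, -48, 0], [0, 0, 27]].
The requested entry is -112.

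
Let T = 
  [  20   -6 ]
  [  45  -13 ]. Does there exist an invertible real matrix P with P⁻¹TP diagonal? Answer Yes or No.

Characteristic polynomial: p(r) = r^2 - 7r + 10 = (r - 5)(r - 2).
All 2 eigenvalues are distinct, so T is diagonalizable.

Yes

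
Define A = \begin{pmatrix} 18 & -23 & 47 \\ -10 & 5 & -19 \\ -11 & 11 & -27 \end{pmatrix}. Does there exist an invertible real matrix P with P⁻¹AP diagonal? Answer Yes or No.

Characteristic polynomial: p(r) = r^3 + 4r^2 - 35r - 150 = (r - 6)(r + 5)^2.
r = -5 has algebraic multiplicity 2; rank(A + 5I) = 2, so geometric multiplicity = 1.
Geometric multiplicity < algebraic multiplicity, so A is not diagonalizable.

No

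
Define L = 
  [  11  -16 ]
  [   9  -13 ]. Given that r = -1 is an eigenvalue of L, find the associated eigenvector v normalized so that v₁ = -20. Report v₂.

-15

L + 1I = [[12, -16], [9, -12]].
Solving (L + 1I)v = 0 gives the eigenspace spanned by (-20, -15).
With v₁ = -20, v = (-20, -15), so v₂ = -15.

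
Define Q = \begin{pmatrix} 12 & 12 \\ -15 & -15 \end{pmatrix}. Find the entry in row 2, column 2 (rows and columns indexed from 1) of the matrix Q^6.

Characteristic polynomial: t^2 + 3t = t(t + 3), so the eigenvalues are -3, 0.
t=-3: eigenvector (-4, 5).
t=0: eigenvector (1, -1).
P = [[-4, 1], [5, -1]], D = diag(-3, 0), P⁻¹ = [[1, 1], [5, 4]].
Q⁶ = P·diag(729, 0)·P⁻¹ = [[-2916, -2916], [3645, 3645]].
The requested entry is 3645.

3645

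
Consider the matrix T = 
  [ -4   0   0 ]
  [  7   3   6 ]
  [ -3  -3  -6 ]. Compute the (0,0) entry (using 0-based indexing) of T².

Characteristic polynomial: λ^3 + 7λ^2 + 12λ = λ(λ + 3)(λ + 4), so the eigenvalues are -4, -3, 0.
λ=-4: eigenvector (1, -1, 0).
λ=-3: eigenvector (0, 1, -1).
λ=0: eigenvector (0, 2, -1).
P = [[1, 0, 0], [-1, 1, 2], [0, -1, -1]], D = diag(-4, -3, 0), P⁻¹ = [[1, 0, 0], [-1, -1, -2], [1, 1, 1]].
T² = P·diag(16, 9, 0)·P⁻¹ = [[16, 0, 0], [-25, -9, -18], [9, 9, 18]].
The requested entry is 16.

16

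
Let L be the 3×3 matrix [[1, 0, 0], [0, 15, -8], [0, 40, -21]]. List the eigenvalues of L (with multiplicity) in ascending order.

-5, -1, 1

Characteristic polynomial: p(t) = t^3 + 5t^2 - t - 5 = (t - 1)(t + 1)(t + 5).
Roots (with multiplicity): -5, -1, 1.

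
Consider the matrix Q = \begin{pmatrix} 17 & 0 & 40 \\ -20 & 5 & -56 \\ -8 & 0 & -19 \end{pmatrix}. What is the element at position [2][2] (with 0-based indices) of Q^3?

Characteristic polynomial: λ^3 - 3λ^2 - 13λ + 15 = (λ - 5)(λ - 1)(λ + 3), so the eigenvalues are -3, 1, 5.
λ=1: eigenvector (5, -3, -2).
λ=5: eigenvector (0, 1, 0).
λ=-3: eigenvector (-2, 2, 1).
P = [[5, 0, -2], [-3, 1, 2], [-2, 0, 1]], D = diag(1, 5, -3), P⁻¹ = [[1, 0, 2], [-1, 1, -4], [2, 0, 5]].
Q³ = P·diag(1, 125, -27)·P⁻¹ = [[113, 0, 280], [-236, 125, -776], [-56, 0, -139]].
The requested entry is -139.

-139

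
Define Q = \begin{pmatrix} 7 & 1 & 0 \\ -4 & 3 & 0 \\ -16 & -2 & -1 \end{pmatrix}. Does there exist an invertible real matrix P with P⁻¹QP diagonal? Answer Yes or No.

Characteristic polynomial: p(μ) = μ^3 - 9μ^2 + 15μ + 25 = (μ - 5)^2(μ + 1).
μ = 5 has algebraic multiplicity 2; rank(Q − 5I) = 2, so geometric multiplicity = 1.
Geometric multiplicity < algebraic multiplicity, so Q is not diagonalizable.

No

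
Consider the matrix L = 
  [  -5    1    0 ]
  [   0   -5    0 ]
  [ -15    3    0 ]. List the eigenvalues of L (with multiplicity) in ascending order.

Characteristic polynomial: p(s) = s^3 + 10s^2 + 25s = s(s + 5)^2.
Roots (with multiplicity): -5, -5, 0.

-5, -5, 0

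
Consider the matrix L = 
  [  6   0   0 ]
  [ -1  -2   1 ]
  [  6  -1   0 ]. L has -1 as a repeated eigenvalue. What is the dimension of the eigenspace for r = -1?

1

L + 1I = [[7, 0, 0], [-1, -1, 1], [6, -1, 1]].
This matrix has rank 2, so its null space has dimension 3 − 2 = 1.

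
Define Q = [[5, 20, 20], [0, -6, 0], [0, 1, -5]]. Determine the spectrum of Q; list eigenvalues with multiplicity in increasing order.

Characteristic polynomial: p(s) = s^3 + 6s^2 - 25s - 150 = (s - 5)(s + 5)(s + 6).
Roots (with multiplicity): -6, -5, 5.

-6, -5, 5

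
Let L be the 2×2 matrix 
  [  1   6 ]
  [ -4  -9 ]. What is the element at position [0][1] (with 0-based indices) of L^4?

Characteristic polynomial: s^2 + 8s + 15 = (s + 3)(s + 5), so the eigenvalues are -5, -3.
s=-5: eigenvector (-1, 1).
s=-3: eigenvector (-3, 2).
P = [[-1, -3], [1, 2]], D = diag(-5, -3), P⁻¹ = [[2, 3], [-1, -1]].
L⁴ = P·diag(625, 81)·P⁻¹ = [[-1007, -1632], [1088, 1713]].
The requested entry is -1632.

-1632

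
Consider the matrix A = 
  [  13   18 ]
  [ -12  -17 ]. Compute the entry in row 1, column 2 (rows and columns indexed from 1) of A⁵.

Characteristic polynomial: λ^2 + 4λ - 5 = (λ - 1)(λ + 5), so the eigenvalues are -5, 1.
λ=1: eigenvector (3, -2).
λ=-5: eigenvector (1, -1).
P = [[3, 1], [-2, -1]], D = diag(1, -5), P⁻¹ = [[1, 1], [-2, -3]].
A⁵ = P·diag(1, -3125)·P⁻¹ = [[6253, 9378], [-6252, -9377]].
The requested entry is 9378.

9378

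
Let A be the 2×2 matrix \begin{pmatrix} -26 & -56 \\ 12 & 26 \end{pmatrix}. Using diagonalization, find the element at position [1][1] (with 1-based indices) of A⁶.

64

Characteristic polynomial: s^2 - 4 = (s - 2)(s + 2), so the eigenvalues are -2, 2.
s=-2: eigenvector (7, -3).
s=2: eigenvector (-2, 1).
P = [[7, -2], [-3, 1]], D = diag(-2, 2), P⁻¹ = [[1, 2], [3, 7]].
A⁶ = P·diag(64, 64)·P⁻¹ = [[64, 0], [0, 64]].
The requested entry is 64.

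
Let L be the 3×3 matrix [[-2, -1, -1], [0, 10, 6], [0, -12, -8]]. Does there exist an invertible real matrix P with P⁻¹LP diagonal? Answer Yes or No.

Characteristic polynomial: p(s) = s^3 - 12s - 16 = (s - 4)(s + 2)^2.
s = -2 has algebraic multiplicity 2; rank(L + 2I) = 2, so geometric multiplicity = 1.
Geometric multiplicity < algebraic multiplicity, so L is not diagonalizable.

No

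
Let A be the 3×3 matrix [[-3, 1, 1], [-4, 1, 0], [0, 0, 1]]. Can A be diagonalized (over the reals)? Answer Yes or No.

Characteristic polynomial: p(s) = s^3 + s^2 - s - 1 = (s - 1)(s + 1)^2.
s = -1 has algebraic multiplicity 2; rank(A + 1I) = 2, so geometric multiplicity = 1.
Geometric multiplicity < algebraic multiplicity, so A is not diagonalizable.

No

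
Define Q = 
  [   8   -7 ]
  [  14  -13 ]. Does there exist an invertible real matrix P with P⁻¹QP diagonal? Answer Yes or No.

Yes

Characteristic polynomial: p(λ) = λ^2 + 5λ - 6 = (λ - 1)(λ + 6).
All 2 eigenvalues are distinct, so Q is diagonalizable.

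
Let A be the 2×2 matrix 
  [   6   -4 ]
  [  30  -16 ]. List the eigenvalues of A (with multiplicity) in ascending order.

-6, -4

Characteristic polynomial: p(r) = r^2 + 10r + 24 = (r + 4)(r + 6).
Roots (with multiplicity): -6, -4.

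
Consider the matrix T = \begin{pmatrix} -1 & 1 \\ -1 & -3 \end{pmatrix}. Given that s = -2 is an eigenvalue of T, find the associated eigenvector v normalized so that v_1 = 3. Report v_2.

T + 2I = [[1, 1], [-1, -1]].
Solving (T + 2I)v = 0 gives the eigenspace spanned by (3, -3).
With v_1 = 3, v = (3, -3), so v_2 = -3.

-3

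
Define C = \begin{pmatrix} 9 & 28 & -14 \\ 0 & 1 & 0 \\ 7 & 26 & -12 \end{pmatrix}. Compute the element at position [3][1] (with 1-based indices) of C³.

Characteristic polynomial: r^3 + 2r^2 - 13r + 10 = (r - 2)(r - 1)(r + 5), so the eigenvalues are -5, 1, 2.
r=-5: eigenvector (-1, 0, -1).
r=1: eigenvector (0, 1, 2).
r=2: eigenvector (2, 0, 1).
P = [[-1, 0, 2], [0, 1, 0], [-1, 2, 1]], D = diag(-5, 1, 2), P⁻¹ = [[1, 4, -2], [0, 1, 0], [1, 2, -1]].
C³ = P·diag(-125, 1, 8)·P⁻¹ = [[141, 532, -266], [0, 1, 0], [133, 518, -258]].
The requested entry is 133.

133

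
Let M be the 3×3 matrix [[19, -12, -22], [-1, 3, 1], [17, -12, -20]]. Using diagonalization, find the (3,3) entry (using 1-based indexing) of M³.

-170

Characteristic polynomial: μ^3 - 2μ^2 - 9μ + 18 = (μ - 3)(μ - 2)(μ + 3), so the eigenvalues are -3, 2, 3.
μ=-3: eigenvector (1, 0, 1).
μ=3: eigenvector (-2, 1, -2).
μ=2: eigenvector (-2, -1, -1).
P = [[1, -2, -2], [0, 1, -1], [1, -2, -1]], D = diag(-3, 3, 2), P⁻¹ = [[-3, 2, 4], [-1, 1, 1], [-1, 0, 1]].
M³ = P·diag(-27, 27, 8)·P⁻¹ = [[151, -108, -178], [-19, 27, 19], [143, -108, -170]].
The requested entry is -170.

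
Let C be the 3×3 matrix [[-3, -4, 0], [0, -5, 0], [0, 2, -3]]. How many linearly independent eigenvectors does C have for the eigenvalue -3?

2

C + 3I = [[0, -4, 0], [0, -2, 0], [0, 2, 0]].
This matrix has rank 1, so its null space has dimension 3 − 1 = 2.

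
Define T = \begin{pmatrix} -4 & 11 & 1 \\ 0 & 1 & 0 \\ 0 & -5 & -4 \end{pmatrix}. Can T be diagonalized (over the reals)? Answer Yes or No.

No

Characteristic polynomial: p(s) = s^3 + 7s^2 + 8s - 16 = (s - 1)(s + 4)^2.
s = -4 has algebraic multiplicity 2; rank(T + 4I) = 2, so geometric multiplicity = 1.
Geometric multiplicity < algebraic multiplicity, so T is not diagonalizable.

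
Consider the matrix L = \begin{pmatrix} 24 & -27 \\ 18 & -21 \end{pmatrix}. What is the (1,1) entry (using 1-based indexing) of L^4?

3726

Characteristic polynomial: s^2 - 3s - 18 = (s - 6)(s + 3), so the eigenvalues are -3, 6.
s=-3: eigenvector (1, 1).
s=6: eigenvector (-3, -2).
P = [[1, -3], [1, -2]], D = diag(-3, 6), P⁻¹ = [[-2, 3], [-1, 1]].
L⁴ = P·diag(81, 1296)·P⁻¹ = [[3726, -3645], [2430, -2349]].
The requested entry is 3726.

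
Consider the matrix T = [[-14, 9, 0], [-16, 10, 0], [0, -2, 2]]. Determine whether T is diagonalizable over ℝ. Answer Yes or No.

Characteristic polynomial: p(μ) = μ^3 + 2μ^2 - 4μ - 8 = (μ - 2)(μ + 2)^2.
μ = -2 has algebraic multiplicity 2; rank(T + 2I) = 2, so geometric multiplicity = 1.
Geometric multiplicity < algebraic multiplicity, so T is not diagonalizable.

No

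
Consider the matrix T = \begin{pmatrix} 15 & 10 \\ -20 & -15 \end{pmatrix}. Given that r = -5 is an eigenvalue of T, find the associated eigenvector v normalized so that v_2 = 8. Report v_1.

T + 5I = [[20, 10], [-20, -10]].
Solving (T + 5I)v = 0 gives the eigenspace spanned by (-4, 8).
With v_2 = 8, v = (-4, 8), so v_1 = -4.

-4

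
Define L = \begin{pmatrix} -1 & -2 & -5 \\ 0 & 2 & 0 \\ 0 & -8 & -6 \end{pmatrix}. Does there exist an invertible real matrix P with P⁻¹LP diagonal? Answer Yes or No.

Yes

Characteristic polynomial: p(s) = s^3 + 5s^2 - 8s - 12 = (s - 2)(s + 1)(s + 6).
All 3 eigenvalues are distinct, so L is diagonalizable.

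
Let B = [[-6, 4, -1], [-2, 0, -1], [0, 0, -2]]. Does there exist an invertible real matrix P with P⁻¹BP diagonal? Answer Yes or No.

No

Characteristic polynomial: p(λ) = λ^3 + 8λ^2 + 20λ + 16 = (λ + 2)^2(λ + 4).
λ = -2 has algebraic multiplicity 2; rank(B + 2I) = 2, so geometric multiplicity = 1.
Geometric multiplicity < algebraic multiplicity, so B is not diagonalizable.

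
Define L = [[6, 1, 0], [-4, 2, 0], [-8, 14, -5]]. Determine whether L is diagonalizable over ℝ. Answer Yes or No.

Characteristic polynomial: p(s) = s^3 - 3s^2 - 24s + 80 = (s - 4)^2(s + 5).
s = 4 has algebraic multiplicity 2; rank(L − 4I) = 2, so geometric multiplicity = 1.
Geometric multiplicity < algebraic multiplicity, so L is not diagonalizable.

No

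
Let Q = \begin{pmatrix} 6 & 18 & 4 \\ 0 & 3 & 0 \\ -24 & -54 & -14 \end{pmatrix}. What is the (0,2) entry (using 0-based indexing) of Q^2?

Characteristic polynomial: λ^3 + 5λ^2 - 12λ - 36 = (λ - 3)(λ + 2)(λ + 6), so the eigenvalues are -6, -2, 3.
λ=-6: eigenvector (-1, 0, 3).
λ=3: eigenvector (2, 1, -6).
λ=-2: eigenvector (1, 0, -2).
P = [[-1, 2, 1], [0, 1, 0], [3, -6, -2]], D = diag(-6, 3, -2), P⁻¹ = [[2, 2, 1], [0, 1, 0], [3, 0, 1]].
Q² = P·diag(36, 9, 4)·P⁻¹ = [[-60, -54, -32], [0, 9, 0], [192, 162, 100]].
The requested entry is -32.

-32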